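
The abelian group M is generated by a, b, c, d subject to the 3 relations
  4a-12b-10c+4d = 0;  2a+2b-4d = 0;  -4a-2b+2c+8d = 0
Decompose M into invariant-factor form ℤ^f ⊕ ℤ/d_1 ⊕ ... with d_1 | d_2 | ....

rank_ℚ(R)=3; free=4−3=1
SNF(R) diag = [2, 2, 6] → torsion [2, 2, 6]

Answer: M ≅ ℤ^1 ⊕ ℤ/2 ⊕ ℤ/2 ⊕ ℤ/6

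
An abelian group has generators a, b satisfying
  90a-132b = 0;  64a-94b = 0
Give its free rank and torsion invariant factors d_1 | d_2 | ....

rank_ℚ(R)=2; free=2−2=0
SNF(R) diag = [2, 6] → torsion [2, 6]

Answer: M ≅ ℤ/2 ⊕ ℤ/6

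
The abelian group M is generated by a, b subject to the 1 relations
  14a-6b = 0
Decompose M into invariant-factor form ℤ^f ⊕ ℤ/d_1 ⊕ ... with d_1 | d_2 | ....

Answer: M ≅ ℤ^1 ⊕ ℤ/2

Derivation:
rank_ℚ(R)=1; free=2−1=1
SNF(R) diag = [2] → torsion [2]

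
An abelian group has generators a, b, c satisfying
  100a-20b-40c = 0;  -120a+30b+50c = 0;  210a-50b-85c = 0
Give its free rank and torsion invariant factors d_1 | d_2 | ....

rank_ℚ(R)=3; free=3−3=0
SNF(R) diag = [5, 10, 20] → torsion [5, 10, 20]

Answer: M ≅ ℤ/5 ⊕ ℤ/10 ⊕ ℤ/20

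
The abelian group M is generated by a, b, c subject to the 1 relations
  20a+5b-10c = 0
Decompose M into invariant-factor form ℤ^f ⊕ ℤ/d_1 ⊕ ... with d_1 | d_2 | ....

Answer: M ≅ ℤ^2 ⊕ ℤ/5

Derivation:
rank_ℚ(R)=1; free=3−1=2
SNF(R) diag = [5] → torsion [5]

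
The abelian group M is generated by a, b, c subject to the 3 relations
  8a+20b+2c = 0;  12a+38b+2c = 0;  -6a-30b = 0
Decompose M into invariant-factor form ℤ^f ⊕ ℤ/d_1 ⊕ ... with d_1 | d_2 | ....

Answer: M ≅ ℤ/2 ⊕ ℤ/2 ⊕ ℤ/6

Derivation:
rank_ℚ(R)=3; free=3−3=0
SNF(R) diag = [2, 2, 6] → torsion [2, 2, 6]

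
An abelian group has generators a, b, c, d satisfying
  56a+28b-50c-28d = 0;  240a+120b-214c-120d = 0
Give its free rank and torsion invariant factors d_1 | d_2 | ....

Answer: M ≅ ℤ^2 ⊕ ℤ/2 ⊕ ℤ/4

Derivation:
rank_ℚ(R)=2; free=4−2=2
SNF(R) diag = [2, 4] → torsion [2, 4]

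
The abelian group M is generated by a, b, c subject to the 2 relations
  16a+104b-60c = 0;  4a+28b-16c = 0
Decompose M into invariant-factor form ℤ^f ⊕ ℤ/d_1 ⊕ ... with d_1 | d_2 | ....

rank_ℚ(R)=2; free=3−2=1
SNF(R) diag = [4, 4] → torsion [4, 4]

Answer: M ≅ ℤ^1 ⊕ ℤ/4 ⊕ ℤ/4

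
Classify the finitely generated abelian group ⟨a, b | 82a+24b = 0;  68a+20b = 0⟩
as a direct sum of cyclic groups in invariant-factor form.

rank_ℚ(R)=2; free=2−2=0
SNF(R) diag = [2, 4] → torsion [2, 4]

Answer: M ≅ ℤ/2 ⊕ ℤ/4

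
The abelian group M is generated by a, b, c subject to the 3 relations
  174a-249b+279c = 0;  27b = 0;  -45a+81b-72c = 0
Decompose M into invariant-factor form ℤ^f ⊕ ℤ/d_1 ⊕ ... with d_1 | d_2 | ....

rank_ℚ(R)=3; free=3−3=0
SNF(R) diag = [3, 9, 27] → torsion [3, 9, 27]

Answer: M ≅ ℤ/3 ⊕ ℤ/9 ⊕ ℤ/27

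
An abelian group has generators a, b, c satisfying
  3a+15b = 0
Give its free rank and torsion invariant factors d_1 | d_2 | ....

rank_ℚ(R)=1; free=3−1=2
SNF(R) diag = [3] → torsion [3]

Answer: M ≅ ℤ^2 ⊕ ℤ/3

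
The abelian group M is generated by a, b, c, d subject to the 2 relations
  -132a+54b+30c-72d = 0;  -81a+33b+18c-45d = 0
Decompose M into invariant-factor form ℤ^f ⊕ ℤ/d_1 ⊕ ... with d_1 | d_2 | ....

Answer: M ≅ ℤ^2 ⊕ ℤ/3 ⊕ ℤ/6

Derivation:
rank_ℚ(R)=2; free=4−2=2
SNF(R) diag = [3, 6] → torsion [3, 6]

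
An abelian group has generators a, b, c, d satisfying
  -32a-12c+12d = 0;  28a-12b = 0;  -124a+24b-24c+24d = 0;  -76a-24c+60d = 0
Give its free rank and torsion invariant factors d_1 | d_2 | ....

Answer: M ≅ ℤ/4 ⊕ ℤ/12 ⊕ ℤ/12 ⊕ ℤ/36

Derivation:
rank_ℚ(R)=4; free=4−4=0
SNF(R) diag = [4, 12, 12, 36] → torsion [4, 12, 12, 36]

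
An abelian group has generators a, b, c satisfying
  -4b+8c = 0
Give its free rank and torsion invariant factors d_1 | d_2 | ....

rank_ℚ(R)=1; free=3−1=2
SNF(R) diag = [4] → torsion [4]

Answer: M ≅ ℤ^2 ⊕ ℤ/4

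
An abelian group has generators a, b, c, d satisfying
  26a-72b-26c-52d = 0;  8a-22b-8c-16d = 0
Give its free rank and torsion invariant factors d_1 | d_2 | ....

rank_ℚ(R)=2; free=4−2=2
SNF(R) diag = [2, 2] → torsion [2, 2]

Answer: M ≅ ℤ^2 ⊕ ℤ/2 ⊕ ℤ/2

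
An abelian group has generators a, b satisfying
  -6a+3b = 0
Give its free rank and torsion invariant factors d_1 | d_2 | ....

Answer: M ≅ ℤ^1 ⊕ ℤ/3

Derivation:
rank_ℚ(R)=1; free=2−1=1
SNF(R) diag = [3] → torsion [3]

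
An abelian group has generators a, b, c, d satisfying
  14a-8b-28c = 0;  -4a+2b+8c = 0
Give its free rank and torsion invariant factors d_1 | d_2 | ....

Answer: M ≅ ℤ^2 ⊕ ℤ/2 ⊕ ℤ/2

Derivation:
rank_ℚ(R)=2; free=4−2=2
SNF(R) diag = [2, 2] → torsion [2, 2]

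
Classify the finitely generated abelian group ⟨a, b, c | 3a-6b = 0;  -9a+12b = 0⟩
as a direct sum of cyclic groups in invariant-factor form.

Answer: M ≅ ℤ^1 ⊕ ℤ/3 ⊕ ℤ/6

Derivation:
rank_ℚ(R)=2; free=3−2=1
SNF(R) diag = [3, 6] → torsion [3, 6]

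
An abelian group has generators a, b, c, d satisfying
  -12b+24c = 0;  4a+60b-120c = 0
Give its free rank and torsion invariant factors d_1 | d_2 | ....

Answer: M ≅ ℤ^2 ⊕ ℤ/4 ⊕ ℤ/12

Derivation:
rank_ℚ(R)=2; free=4−2=2
SNF(R) diag = [4, 12] → torsion [4, 12]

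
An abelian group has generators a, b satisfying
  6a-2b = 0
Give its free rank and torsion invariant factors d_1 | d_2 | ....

Answer: M ≅ ℤ^1 ⊕ ℤ/2

Derivation:
rank_ℚ(R)=1; free=2−1=1
SNF(R) diag = [2] → torsion [2]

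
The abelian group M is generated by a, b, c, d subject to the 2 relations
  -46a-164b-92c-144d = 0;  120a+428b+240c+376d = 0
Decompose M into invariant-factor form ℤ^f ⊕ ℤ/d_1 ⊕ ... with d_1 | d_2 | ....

rank_ℚ(R)=2; free=4−2=2
SNF(R) diag = [2, 4] → torsion [2, 4]

Answer: M ≅ ℤ^2 ⊕ ℤ/2 ⊕ ℤ/4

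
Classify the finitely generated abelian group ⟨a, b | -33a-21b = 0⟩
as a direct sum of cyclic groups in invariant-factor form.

rank_ℚ(R)=1; free=2−1=1
SNF(R) diag = [3] → torsion [3]

Answer: M ≅ ℤ^1 ⊕ ℤ/3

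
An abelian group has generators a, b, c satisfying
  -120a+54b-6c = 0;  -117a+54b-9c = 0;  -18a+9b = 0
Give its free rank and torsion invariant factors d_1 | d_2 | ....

Answer: M ≅ ℤ/3 ⊕ ℤ/9 ⊕ ℤ/18

Derivation:
rank_ℚ(R)=3; free=3−3=0
SNF(R) diag = [3, 9, 18] → torsion [3, 9, 18]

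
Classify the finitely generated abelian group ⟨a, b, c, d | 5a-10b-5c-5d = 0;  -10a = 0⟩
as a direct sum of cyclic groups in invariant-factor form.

Answer: M ≅ ℤ^2 ⊕ ℤ/5 ⊕ ℤ/10

Derivation:
rank_ℚ(R)=2; free=4−2=2
SNF(R) diag = [5, 10] → torsion [5, 10]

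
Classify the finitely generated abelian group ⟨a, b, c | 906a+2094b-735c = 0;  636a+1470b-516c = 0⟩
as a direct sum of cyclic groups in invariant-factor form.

Answer: M ≅ ℤ^1 ⊕ ℤ/3 ⊕ ℤ/6

Derivation:
rank_ℚ(R)=2; free=3−2=1
SNF(R) diag = [3, 6] → torsion [3, 6]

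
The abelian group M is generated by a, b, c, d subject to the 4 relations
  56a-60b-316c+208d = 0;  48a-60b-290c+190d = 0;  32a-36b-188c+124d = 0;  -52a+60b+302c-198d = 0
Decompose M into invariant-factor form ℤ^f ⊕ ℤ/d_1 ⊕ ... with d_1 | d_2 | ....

rank_ℚ(R)=4; free=4−4=0
SNF(R) diag = [2, 4, 4, 12] → torsion [2, 4, 4, 12]

Answer: M ≅ ℤ/2 ⊕ ℤ/4 ⊕ ℤ/4 ⊕ ℤ/12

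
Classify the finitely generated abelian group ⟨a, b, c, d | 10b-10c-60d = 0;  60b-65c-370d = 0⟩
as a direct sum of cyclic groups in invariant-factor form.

rank_ℚ(R)=2; free=4−2=2
SNF(R) diag = [5, 10] → torsion [5, 10]

Answer: M ≅ ℤ^2 ⊕ ℤ/5 ⊕ ℤ/10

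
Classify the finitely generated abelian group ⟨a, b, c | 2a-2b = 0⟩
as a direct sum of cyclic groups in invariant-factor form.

rank_ℚ(R)=1; free=3−1=2
SNF(R) diag = [2] → torsion [2]

Answer: M ≅ ℤ^2 ⊕ ℤ/2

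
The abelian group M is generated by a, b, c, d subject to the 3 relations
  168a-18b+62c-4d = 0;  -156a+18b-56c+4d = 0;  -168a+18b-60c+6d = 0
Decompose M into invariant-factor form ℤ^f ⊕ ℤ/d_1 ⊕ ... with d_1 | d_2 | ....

rank_ℚ(R)=3; free=4−3=1
SNF(R) diag = [2, 6, 18] → torsion [2, 6, 18]

Answer: M ≅ ℤ^1 ⊕ ℤ/2 ⊕ ℤ/6 ⊕ ℤ/18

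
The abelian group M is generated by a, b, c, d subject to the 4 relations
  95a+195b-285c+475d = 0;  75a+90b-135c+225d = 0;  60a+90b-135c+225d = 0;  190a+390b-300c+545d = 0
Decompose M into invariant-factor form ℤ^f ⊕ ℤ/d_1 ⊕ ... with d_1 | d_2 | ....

rank_ℚ(R)=4; free=4−4=0
SNF(R) diag = [5, 15, 45, 135] → torsion [5, 15, 45, 135]

Answer: M ≅ ℤ/5 ⊕ ℤ/15 ⊕ ℤ/45 ⊕ ℤ/135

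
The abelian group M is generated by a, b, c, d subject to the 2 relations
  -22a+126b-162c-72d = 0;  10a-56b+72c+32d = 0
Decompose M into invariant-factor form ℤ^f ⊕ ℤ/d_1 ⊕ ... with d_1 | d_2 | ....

Answer: M ≅ ℤ^2 ⊕ ℤ/2 ⊕ ℤ/2

Derivation:
rank_ℚ(R)=2; free=4−2=2
SNF(R) diag = [2, 2] → torsion [2, 2]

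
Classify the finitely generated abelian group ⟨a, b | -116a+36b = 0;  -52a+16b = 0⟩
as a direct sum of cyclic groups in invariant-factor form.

rank_ℚ(R)=2; free=2−2=0
SNF(R) diag = [4, 4] → torsion [4, 4]

Answer: M ≅ ℤ/4 ⊕ ℤ/4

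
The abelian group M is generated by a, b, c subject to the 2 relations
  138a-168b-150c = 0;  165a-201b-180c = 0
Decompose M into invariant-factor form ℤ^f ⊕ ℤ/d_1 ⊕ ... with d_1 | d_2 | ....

Answer: M ≅ ℤ^1 ⊕ ℤ/3 ⊕ ℤ/6

Derivation:
rank_ℚ(R)=2; free=3−2=1
SNF(R) diag = [3, 6] → torsion [3, 6]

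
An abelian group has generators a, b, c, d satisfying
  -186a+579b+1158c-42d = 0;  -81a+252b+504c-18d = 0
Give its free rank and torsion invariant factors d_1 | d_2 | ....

rank_ℚ(R)=2; free=4−2=2
SNF(R) diag = [3, 9] → torsion [3, 9]

Answer: M ≅ ℤ^2 ⊕ ℤ/3 ⊕ ℤ/9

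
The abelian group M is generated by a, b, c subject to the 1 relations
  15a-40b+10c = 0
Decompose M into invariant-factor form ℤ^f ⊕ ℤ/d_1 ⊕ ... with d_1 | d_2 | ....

Answer: M ≅ ℤ^2 ⊕ ℤ/5

Derivation:
rank_ℚ(R)=1; free=3−1=2
SNF(R) diag = [5] → torsion [5]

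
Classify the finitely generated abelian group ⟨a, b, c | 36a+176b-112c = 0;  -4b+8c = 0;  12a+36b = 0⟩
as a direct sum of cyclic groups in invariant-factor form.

rank_ℚ(R)=3; free=3−3=0
SNF(R) diag = [4, 12, 24] → torsion [4, 12, 24]

Answer: M ≅ ℤ/4 ⊕ ℤ/12 ⊕ ℤ/24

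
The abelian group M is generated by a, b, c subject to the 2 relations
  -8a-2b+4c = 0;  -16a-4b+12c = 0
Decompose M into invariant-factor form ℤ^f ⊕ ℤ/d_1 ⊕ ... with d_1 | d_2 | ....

rank_ℚ(R)=2; free=3−2=1
SNF(R) diag = [2, 4] → torsion [2, 4]

Answer: M ≅ ℤ^1 ⊕ ℤ/2 ⊕ ℤ/4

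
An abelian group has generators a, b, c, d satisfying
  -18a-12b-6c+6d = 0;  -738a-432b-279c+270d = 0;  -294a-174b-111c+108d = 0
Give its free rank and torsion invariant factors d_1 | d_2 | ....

Answer: M ≅ ℤ^1 ⊕ ℤ/3 ⊕ ℤ/6 ⊕ ℤ/18

Derivation:
rank_ℚ(R)=3; free=4−3=1
SNF(R) diag = [3, 6, 18] → torsion [3, 6, 18]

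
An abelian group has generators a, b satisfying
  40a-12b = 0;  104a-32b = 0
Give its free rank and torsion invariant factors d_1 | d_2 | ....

rank_ℚ(R)=2; free=2−2=0
SNF(R) diag = [4, 8] → torsion [4, 8]

Answer: M ≅ ℤ/4 ⊕ ℤ/8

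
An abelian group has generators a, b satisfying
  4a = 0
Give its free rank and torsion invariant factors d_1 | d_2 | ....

rank_ℚ(R)=1; free=2−1=1
SNF(R) diag = [4] → torsion [4]

Answer: M ≅ ℤ^1 ⊕ ℤ/4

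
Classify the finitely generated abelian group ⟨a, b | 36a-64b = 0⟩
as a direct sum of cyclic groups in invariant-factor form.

rank_ℚ(R)=1; free=2−1=1
SNF(R) diag = [4] → torsion [4]

Answer: M ≅ ℤ^1 ⊕ ℤ/4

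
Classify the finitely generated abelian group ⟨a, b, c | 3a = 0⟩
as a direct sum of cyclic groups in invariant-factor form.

rank_ℚ(R)=1; free=3−1=2
SNF(R) diag = [3] → torsion [3]

Answer: M ≅ ℤ^2 ⊕ ℤ/3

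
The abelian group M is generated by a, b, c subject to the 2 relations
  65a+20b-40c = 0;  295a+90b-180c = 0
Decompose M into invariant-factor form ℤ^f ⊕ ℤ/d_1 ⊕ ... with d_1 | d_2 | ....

rank_ℚ(R)=2; free=3−2=1
SNF(R) diag = [5, 10] → torsion [5, 10]

Answer: M ≅ ℤ^1 ⊕ ℤ/5 ⊕ ℤ/10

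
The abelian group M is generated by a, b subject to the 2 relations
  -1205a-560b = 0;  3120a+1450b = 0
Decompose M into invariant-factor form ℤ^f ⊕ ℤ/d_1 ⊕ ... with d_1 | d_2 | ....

rank_ℚ(R)=2; free=2−2=0
SNF(R) diag = [5, 10] → torsion [5, 10]

Answer: M ≅ ℤ/5 ⊕ ℤ/10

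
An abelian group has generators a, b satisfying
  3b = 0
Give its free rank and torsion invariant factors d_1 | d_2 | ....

rank_ℚ(R)=1; free=2−1=1
SNF(R) diag = [3] → torsion [3]

Answer: M ≅ ℤ^1 ⊕ ℤ/3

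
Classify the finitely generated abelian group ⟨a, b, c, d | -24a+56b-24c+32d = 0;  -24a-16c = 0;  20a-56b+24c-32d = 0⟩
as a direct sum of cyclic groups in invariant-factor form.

rank_ℚ(R)=3; free=4−3=1
SNF(R) diag = [4, 8, 16] → torsion [4, 8, 16]

Answer: M ≅ ℤ^1 ⊕ ℤ/4 ⊕ ℤ/8 ⊕ ℤ/16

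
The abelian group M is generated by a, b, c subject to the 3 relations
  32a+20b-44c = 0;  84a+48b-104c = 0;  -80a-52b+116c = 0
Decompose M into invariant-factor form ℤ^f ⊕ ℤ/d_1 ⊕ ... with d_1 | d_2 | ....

Answer: M ≅ ℤ/4 ⊕ ℤ/4 ⊕ ℤ/8

Derivation:
rank_ℚ(R)=3; free=3−3=0
SNF(R) diag = [4, 4, 8] → torsion [4, 4, 8]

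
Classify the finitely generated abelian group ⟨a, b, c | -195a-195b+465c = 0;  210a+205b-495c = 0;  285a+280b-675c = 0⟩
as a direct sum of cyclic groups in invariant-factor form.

rank_ℚ(R)=3; free=3−3=0
SNF(R) diag = [5, 15, 15] → torsion [5, 15, 15]

Answer: M ≅ ℤ/5 ⊕ ℤ/15 ⊕ ℤ/15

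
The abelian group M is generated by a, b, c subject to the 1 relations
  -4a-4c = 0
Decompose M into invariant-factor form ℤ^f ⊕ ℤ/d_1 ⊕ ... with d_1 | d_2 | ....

Answer: M ≅ ℤ^2 ⊕ ℤ/4

Derivation:
rank_ℚ(R)=1; free=3−1=2
SNF(R) diag = [4] → torsion [4]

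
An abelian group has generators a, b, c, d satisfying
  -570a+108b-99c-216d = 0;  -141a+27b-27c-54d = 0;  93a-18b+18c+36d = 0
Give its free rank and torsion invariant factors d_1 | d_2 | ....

Answer: M ≅ ℤ^1 ⊕ ℤ/3 ⊕ ℤ/9 ⊕ ℤ/9

Derivation:
rank_ℚ(R)=3; free=4−3=1
SNF(R) diag = [3, 9, 9] → torsion [3, 9, 9]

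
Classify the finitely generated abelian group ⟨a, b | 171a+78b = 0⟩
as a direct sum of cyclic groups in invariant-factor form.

rank_ℚ(R)=1; free=2−1=1
SNF(R) diag = [3] → torsion [3]

Answer: M ≅ ℤ^1 ⊕ ℤ/3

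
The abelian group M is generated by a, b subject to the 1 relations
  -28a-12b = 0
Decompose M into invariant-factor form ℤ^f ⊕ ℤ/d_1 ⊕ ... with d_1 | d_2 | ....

rank_ℚ(R)=1; free=2−1=1
SNF(R) diag = [4] → torsion [4]

Answer: M ≅ ℤ^1 ⊕ ℤ/4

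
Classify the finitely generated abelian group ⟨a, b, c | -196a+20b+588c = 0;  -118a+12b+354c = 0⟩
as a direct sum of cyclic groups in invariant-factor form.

Answer: M ≅ ℤ^1 ⊕ ℤ/2 ⊕ ℤ/4

Derivation:
rank_ℚ(R)=2; free=3−2=1
SNF(R) diag = [2, 4] → torsion [2, 4]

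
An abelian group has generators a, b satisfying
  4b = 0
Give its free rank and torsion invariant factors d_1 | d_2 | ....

Answer: M ≅ ℤ^1 ⊕ ℤ/4

Derivation:
rank_ℚ(R)=1; free=2−1=1
SNF(R) diag = [4] → torsion [4]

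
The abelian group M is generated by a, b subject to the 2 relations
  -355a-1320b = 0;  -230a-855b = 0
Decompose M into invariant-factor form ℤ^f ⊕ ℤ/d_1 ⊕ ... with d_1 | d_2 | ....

rank_ℚ(R)=2; free=2−2=0
SNF(R) diag = [5, 15] → torsion [5, 15]

Answer: M ≅ ℤ/5 ⊕ ℤ/15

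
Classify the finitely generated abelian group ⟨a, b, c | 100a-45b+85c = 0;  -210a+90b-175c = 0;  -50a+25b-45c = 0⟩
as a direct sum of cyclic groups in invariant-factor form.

Answer: M ≅ ℤ/5 ⊕ ℤ/5 ⊕ ℤ/10

Derivation:
rank_ℚ(R)=3; free=3−3=0
SNF(R) diag = [5, 5, 10] → torsion [5, 5, 10]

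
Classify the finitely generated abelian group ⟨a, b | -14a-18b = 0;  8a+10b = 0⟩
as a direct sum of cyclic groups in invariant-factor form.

Answer: M ≅ ℤ/2 ⊕ ℤ/2

Derivation:
rank_ℚ(R)=2; free=2−2=0
SNF(R) diag = [2, 2] → torsion [2, 2]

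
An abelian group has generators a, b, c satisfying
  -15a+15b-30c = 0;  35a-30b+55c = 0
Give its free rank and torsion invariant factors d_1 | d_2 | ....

Answer: M ≅ ℤ^1 ⊕ ℤ/5 ⊕ ℤ/15

Derivation:
rank_ℚ(R)=2; free=3−2=1
SNF(R) diag = [5, 15] → torsion [5, 15]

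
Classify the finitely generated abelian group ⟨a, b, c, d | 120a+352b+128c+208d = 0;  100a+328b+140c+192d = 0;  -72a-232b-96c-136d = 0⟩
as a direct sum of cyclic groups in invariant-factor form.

Answer: M ≅ ℤ^1 ⊕ ℤ/4 ⊕ ℤ/8 ⊕ ℤ/8

Derivation:
rank_ℚ(R)=3; free=4−3=1
SNF(R) diag = [4, 8, 8] → torsion [4, 8, 8]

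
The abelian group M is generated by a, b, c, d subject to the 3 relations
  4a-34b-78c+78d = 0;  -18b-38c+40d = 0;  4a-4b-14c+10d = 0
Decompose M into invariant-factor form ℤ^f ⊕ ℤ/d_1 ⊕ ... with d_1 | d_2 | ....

Answer: M ≅ ℤ^1 ⊕ ℤ/2 ⊕ ℤ/2 ⊕ ℤ/6

Derivation:
rank_ℚ(R)=3; free=4−3=1
SNF(R) diag = [2, 2, 6] → torsion [2, 2, 6]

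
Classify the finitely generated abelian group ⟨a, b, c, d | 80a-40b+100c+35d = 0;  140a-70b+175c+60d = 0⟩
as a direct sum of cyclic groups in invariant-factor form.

rank_ℚ(R)=2; free=4−2=2
SNF(R) diag = [5, 5] → torsion [5, 5]

Answer: M ≅ ℤ^2 ⊕ ℤ/5 ⊕ ℤ/5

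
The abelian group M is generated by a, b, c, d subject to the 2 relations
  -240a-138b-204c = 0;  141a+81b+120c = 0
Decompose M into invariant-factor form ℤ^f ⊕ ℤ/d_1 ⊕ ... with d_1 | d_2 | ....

Answer: M ≅ ℤ^2 ⊕ ℤ/3 ⊕ ℤ/6

Derivation:
rank_ℚ(R)=2; free=4−2=2
SNF(R) diag = [3, 6] → torsion [3, 6]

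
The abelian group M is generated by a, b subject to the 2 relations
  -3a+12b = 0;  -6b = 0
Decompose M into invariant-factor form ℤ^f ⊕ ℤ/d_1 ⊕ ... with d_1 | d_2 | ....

Answer: M ≅ ℤ/3 ⊕ ℤ/6

Derivation:
rank_ℚ(R)=2; free=2−2=0
SNF(R) diag = [3, 6] → torsion [3, 6]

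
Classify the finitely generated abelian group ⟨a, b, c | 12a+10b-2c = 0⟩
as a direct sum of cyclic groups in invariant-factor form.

Answer: M ≅ ℤ^2 ⊕ ℤ/2

Derivation:
rank_ℚ(R)=1; free=3−1=2
SNF(R) diag = [2] → torsion [2]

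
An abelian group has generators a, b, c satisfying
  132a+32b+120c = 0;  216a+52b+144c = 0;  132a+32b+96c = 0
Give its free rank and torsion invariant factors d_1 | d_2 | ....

Answer: M ≅ ℤ/4 ⊕ ℤ/12 ⊕ ℤ/24

Derivation:
rank_ℚ(R)=3; free=3−3=0
SNF(R) diag = [4, 12, 24] → torsion [4, 12, 24]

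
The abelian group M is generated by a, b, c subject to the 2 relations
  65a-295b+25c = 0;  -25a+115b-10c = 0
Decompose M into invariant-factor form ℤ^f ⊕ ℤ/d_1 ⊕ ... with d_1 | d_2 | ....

Answer: M ≅ ℤ^1 ⊕ ℤ/5 ⊕ ℤ/5

Derivation:
rank_ℚ(R)=2; free=3−2=1
SNF(R) diag = [5, 5] → torsion [5, 5]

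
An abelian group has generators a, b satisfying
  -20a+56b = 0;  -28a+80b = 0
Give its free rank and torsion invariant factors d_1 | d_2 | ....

rank_ℚ(R)=2; free=2−2=0
SNF(R) diag = [4, 8] → torsion [4, 8]

Answer: M ≅ ℤ/4 ⊕ ℤ/8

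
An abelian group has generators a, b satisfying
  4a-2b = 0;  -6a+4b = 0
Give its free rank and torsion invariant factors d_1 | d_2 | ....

rank_ℚ(R)=2; free=2−2=0
SNF(R) diag = [2, 2] → torsion [2, 2]

Answer: M ≅ ℤ/2 ⊕ ℤ/2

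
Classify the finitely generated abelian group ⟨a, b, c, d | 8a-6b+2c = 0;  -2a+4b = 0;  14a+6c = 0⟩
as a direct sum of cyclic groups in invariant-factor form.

Answer: M ≅ ℤ^1 ⊕ ℤ/2 ⊕ ℤ/2 ⊕ ℤ/2

Derivation:
rank_ℚ(R)=3; free=4−3=1
SNF(R) diag = [2, 2, 2] → torsion [2, 2, 2]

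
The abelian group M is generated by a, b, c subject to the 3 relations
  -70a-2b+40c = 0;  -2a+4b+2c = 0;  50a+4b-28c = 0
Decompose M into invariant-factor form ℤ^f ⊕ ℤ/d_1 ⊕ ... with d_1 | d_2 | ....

Answer: M ≅ ℤ/2 ⊕ ℤ/2 ⊕ ℤ/2

Derivation:
rank_ℚ(R)=3; free=3−3=0
SNF(R) diag = [2, 2, 2] → torsion [2, 2, 2]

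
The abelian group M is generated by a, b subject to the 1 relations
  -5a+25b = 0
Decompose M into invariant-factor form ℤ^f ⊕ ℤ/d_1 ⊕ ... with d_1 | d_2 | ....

Answer: M ≅ ℤ^1 ⊕ ℤ/5

Derivation:
rank_ℚ(R)=1; free=2−1=1
SNF(R) diag = [5] → torsion [5]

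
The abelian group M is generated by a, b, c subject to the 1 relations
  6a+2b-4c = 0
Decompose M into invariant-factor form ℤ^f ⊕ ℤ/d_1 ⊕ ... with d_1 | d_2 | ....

Answer: M ≅ ℤ^2 ⊕ ℤ/2

Derivation:
rank_ℚ(R)=1; free=3−1=2
SNF(R) diag = [2] → torsion [2]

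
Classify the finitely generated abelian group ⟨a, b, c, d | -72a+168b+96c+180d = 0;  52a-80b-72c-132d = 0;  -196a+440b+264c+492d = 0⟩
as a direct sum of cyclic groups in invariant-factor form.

Answer: M ≅ ℤ^1 ⊕ ℤ/4 ⊕ ℤ/12 ⊕ ℤ/24

Derivation:
rank_ℚ(R)=3; free=4−3=1
SNF(R) diag = [4, 12, 24] → torsion [4, 12, 24]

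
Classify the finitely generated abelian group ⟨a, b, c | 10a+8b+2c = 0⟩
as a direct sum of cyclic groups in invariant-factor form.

Answer: M ≅ ℤ^2 ⊕ ℤ/2

Derivation:
rank_ℚ(R)=1; free=3−1=2
SNF(R) diag = [2] → torsion [2]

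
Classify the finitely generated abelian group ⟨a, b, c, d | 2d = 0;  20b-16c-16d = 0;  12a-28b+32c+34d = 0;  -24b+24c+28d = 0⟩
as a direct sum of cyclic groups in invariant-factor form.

Answer: M ≅ ℤ/2 ⊕ ℤ/4 ⊕ ℤ/12 ⊕ ℤ/24

Derivation:
rank_ℚ(R)=4; free=4−4=0
SNF(R) diag = [2, 4, 12, 24] → torsion [2, 4, 12, 24]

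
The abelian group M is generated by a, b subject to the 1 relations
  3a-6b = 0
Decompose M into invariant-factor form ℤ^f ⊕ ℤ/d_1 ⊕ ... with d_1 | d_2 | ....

rank_ℚ(R)=1; free=2−1=1
SNF(R) diag = [3] → torsion [3]

Answer: M ≅ ℤ^1 ⊕ ℤ/3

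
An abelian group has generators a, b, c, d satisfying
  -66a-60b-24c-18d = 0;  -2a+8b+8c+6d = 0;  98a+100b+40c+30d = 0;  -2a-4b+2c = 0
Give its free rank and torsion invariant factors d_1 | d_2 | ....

Answer: M ≅ ℤ/2 ⊕ ℤ/6 ⊕ ℤ/12 ⊕ ℤ/36

Derivation:
rank_ℚ(R)=4; free=4−4=0
SNF(R) diag = [2, 6, 12, 36] → torsion [2, 6, 12, 36]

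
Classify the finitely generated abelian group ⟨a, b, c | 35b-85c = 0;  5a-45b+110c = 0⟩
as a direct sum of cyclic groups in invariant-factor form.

Answer: M ≅ ℤ^1 ⊕ ℤ/5 ⊕ ℤ/5

Derivation:
rank_ℚ(R)=2; free=3−2=1
SNF(R) diag = [5, 5] → torsion [5, 5]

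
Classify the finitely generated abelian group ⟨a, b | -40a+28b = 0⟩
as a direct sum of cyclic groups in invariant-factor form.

rank_ℚ(R)=1; free=2−1=1
SNF(R) diag = [4] → torsion [4]

Answer: M ≅ ℤ^1 ⊕ ℤ/4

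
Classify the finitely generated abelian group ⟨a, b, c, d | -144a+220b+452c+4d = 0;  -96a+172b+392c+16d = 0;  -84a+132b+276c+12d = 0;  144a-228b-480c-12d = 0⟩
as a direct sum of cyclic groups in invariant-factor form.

Answer: M ≅ ℤ/4 ⊕ ℤ/12 ⊕ ℤ/12 ⊕ ℤ/12

Derivation:
rank_ℚ(R)=4; free=4−4=0
SNF(R) diag = [4, 12, 12, 12] → torsion [4, 12, 12, 12]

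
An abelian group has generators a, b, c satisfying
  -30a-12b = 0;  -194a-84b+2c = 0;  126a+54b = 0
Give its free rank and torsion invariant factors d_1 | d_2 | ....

rank_ℚ(R)=3; free=3−3=0
SNF(R) diag = [2, 6, 18] → torsion [2, 6, 18]

Answer: M ≅ ℤ/2 ⊕ ℤ/6 ⊕ ℤ/18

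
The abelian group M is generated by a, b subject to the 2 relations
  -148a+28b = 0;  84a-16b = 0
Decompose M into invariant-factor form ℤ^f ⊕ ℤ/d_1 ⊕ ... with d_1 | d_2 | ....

Answer: M ≅ ℤ/4 ⊕ ℤ/4

Derivation:
rank_ℚ(R)=2; free=2−2=0
SNF(R) diag = [4, 4] → torsion [4, 4]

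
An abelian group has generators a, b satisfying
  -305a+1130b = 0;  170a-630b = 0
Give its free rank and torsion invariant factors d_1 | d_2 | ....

Answer: M ≅ ℤ/5 ⊕ ℤ/10

Derivation:
rank_ℚ(R)=2; free=2−2=0
SNF(R) diag = [5, 10] → torsion [5, 10]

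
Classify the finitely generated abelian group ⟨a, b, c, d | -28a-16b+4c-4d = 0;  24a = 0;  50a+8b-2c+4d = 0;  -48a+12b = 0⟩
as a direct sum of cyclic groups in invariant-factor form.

rank_ℚ(R)=4; free=4−4=0
SNF(R) diag = [2, 4, 12, 24] → torsion [2, 4, 12, 24]

Answer: M ≅ ℤ/2 ⊕ ℤ/4 ⊕ ℤ/12 ⊕ ℤ/24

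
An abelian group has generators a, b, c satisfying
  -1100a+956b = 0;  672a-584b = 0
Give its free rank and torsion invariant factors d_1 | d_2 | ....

rank_ℚ(R)=2; free=3−2=1
SNF(R) diag = [4, 8] → torsion [4, 8]

Answer: M ≅ ℤ^1 ⊕ ℤ/4 ⊕ ℤ/8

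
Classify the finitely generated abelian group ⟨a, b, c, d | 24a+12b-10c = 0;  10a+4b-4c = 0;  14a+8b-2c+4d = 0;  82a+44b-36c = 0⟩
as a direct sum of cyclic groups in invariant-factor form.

Answer: M ≅ ℤ/2 ⊕ ℤ/2 ⊕ ℤ/4 ⊕ ℤ/8

Derivation:
rank_ℚ(R)=4; free=4−4=0
SNF(R) diag = [2, 2, 4, 8] → torsion [2, 2, 4, 8]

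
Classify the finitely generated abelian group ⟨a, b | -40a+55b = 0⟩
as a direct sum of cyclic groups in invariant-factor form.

Answer: M ≅ ℤ^1 ⊕ ℤ/5

Derivation:
rank_ℚ(R)=1; free=2−1=1
SNF(R) diag = [5] → torsion [5]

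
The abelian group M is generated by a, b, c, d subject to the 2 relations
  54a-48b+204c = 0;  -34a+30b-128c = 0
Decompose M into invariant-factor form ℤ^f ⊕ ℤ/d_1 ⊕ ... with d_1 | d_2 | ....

rank_ℚ(R)=2; free=4−2=2
SNF(R) diag = [2, 6] → torsion [2, 6]

Answer: M ≅ ℤ^2 ⊕ ℤ/2 ⊕ ℤ/6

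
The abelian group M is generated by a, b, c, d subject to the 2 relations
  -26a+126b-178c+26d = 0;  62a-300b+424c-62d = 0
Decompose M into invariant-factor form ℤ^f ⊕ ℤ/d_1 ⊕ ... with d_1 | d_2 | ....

rank_ℚ(R)=2; free=4−2=2
SNF(R) diag = [2, 6] → torsion [2, 6]

Answer: M ≅ ℤ^2 ⊕ ℤ/2 ⊕ ℤ/6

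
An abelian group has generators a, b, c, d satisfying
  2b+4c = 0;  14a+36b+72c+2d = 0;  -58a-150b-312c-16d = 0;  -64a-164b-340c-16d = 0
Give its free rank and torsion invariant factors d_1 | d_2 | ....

Answer: M ≅ ℤ/2 ⊕ ℤ/2 ⊕ ℤ/6 ⊕ ℤ/12

Derivation:
rank_ℚ(R)=4; free=4−4=0
SNF(R) diag = [2, 2, 6, 12] → torsion [2, 2, 6, 12]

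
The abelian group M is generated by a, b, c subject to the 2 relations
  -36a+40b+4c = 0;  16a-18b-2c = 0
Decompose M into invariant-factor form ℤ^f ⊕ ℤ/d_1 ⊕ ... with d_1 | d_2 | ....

rank_ℚ(R)=2; free=3−2=1
SNF(R) diag = [2, 4] → torsion [2, 4]

Answer: M ≅ ℤ^1 ⊕ ℤ/2 ⊕ ℤ/4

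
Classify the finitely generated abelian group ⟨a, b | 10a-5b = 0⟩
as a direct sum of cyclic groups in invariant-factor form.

Answer: M ≅ ℤ^1 ⊕ ℤ/5

Derivation:
rank_ℚ(R)=1; free=2−1=1
SNF(R) diag = [5] → torsion [5]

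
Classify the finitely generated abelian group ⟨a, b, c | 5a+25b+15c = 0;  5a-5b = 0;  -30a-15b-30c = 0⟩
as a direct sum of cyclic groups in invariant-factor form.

rank_ℚ(R)=3; free=3−3=0
SNF(R) diag = [5, 15, 15] → torsion [5, 15, 15]

Answer: M ≅ ℤ/5 ⊕ ℤ/15 ⊕ ℤ/15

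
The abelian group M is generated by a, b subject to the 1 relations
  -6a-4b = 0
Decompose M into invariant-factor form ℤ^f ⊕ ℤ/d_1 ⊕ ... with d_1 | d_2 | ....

Answer: M ≅ ℤ^1 ⊕ ℤ/2

Derivation:
rank_ℚ(R)=1; free=2−1=1
SNF(R) diag = [2] → torsion [2]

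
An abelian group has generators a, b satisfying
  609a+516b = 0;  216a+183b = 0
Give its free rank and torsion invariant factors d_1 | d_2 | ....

rank_ℚ(R)=2; free=2−2=0
SNF(R) diag = [3, 3] → torsion [3, 3]

Answer: M ≅ ℤ/3 ⊕ ℤ/3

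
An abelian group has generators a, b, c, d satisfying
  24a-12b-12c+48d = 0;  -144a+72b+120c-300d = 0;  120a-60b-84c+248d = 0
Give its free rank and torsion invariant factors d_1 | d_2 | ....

Answer: M ≅ ℤ^1 ⊕ ℤ/4 ⊕ ℤ/12 ⊕ ℤ/24

Derivation:
rank_ℚ(R)=3; free=4−3=1
SNF(R) diag = [4, 12, 24] → torsion [4, 12, 24]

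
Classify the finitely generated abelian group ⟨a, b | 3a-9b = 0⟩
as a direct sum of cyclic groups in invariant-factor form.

rank_ℚ(R)=1; free=2−1=1
SNF(R) diag = [3] → torsion [3]

Answer: M ≅ ℤ^1 ⊕ ℤ/3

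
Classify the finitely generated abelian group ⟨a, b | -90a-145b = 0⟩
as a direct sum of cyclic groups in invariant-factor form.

Answer: M ≅ ℤ^1 ⊕ ℤ/5

Derivation:
rank_ℚ(R)=1; free=2−1=1
SNF(R) diag = [5] → torsion [5]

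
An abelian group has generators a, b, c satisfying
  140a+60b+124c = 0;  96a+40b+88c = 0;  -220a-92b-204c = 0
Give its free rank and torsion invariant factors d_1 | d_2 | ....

rank_ℚ(R)=3; free=3−3=0
SNF(R) diag = [4, 8, 16] → torsion [4, 8, 16]

Answer: M ≅ ℤ/4 ⊕ ℤ/8 ⊕ ℤ/16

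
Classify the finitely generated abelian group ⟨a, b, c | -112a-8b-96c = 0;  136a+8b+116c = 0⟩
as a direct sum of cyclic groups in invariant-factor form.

Answer: M ≅ ℤ^1 ⊕ ℤ/4 ⊕ ℤ/8

Derivation:
rank_ℚ(R)=2; free=3−2=1
SNF(R) diag = [4, 8] → torsion [4, 8]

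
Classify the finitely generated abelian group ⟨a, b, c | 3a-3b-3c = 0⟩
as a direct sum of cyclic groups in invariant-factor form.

rank_ℚ(R)=1; free=3−1=2
SNF(R) diag = [3] → torsion [3]

Answer: M ≅ ℤ^2 ⊕ ℤ/3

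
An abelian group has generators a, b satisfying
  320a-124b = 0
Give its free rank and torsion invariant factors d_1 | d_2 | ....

rank_ℚ(R)=1; free=2−1=1
SNF(R) diag = [4] → torsion [4]

Answer: M ≅ ℤ^1 ⊕ ℤ/4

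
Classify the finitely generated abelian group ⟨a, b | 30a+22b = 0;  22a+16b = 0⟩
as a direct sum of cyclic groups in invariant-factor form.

Answer: M ≅ ℤ/2 ⊕ ℤ/2

Derivation:
rank_ℚ(R)=2; free=2−2=0
SNF(R) diag = [2, 2] → torsion [2, 2]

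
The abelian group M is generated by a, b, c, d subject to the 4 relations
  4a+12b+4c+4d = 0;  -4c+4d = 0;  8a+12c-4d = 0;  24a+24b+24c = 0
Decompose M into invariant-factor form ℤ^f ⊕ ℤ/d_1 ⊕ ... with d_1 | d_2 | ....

rank_ℚ(R)=4; free=4−4=0
SNF(R) diag = [4, 4, 8, 24] → torsion [4, 4, 8, 24]

Answer: M ≅ ℤ/4 ⊕ ℤ/4 ⊕ ℤ/8 ⊕ ℤ/24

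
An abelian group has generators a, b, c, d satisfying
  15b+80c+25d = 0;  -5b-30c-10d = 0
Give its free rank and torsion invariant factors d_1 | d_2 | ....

Answer: M ≅ ℤ^2 ⊕ ℤ/5 ⊕ ℤ/5

Derivation:
rank_ℚ(R)=2; free=4−2=2
SNF(R) diag = [5, 5] → torsion [5, 5]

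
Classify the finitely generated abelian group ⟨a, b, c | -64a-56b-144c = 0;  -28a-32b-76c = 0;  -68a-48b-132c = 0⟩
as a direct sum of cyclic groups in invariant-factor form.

Answer: M ≅ ℤ/4 ⊕ ℤ/8 ⊕ ℤ/16

Derivation:
rank_ℚ(R)=3; free=3−3=0
SNF(R) diag = [4, 8, 16] → torsion [4, 8, 16]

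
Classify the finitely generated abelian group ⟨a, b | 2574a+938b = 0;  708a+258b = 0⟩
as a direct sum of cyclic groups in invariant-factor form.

rank_ℚ(R)=2; free=2−2=0
SNF(R) diag = [2, 6] → torsion [2, 6]

Answer: M ≅ ℤ/2 ⊕ ℤ/6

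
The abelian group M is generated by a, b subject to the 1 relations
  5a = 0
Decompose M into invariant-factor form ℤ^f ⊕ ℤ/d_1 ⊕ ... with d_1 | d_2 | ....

rank_ℚ(R)=1; free=2−1=1
SNF(R) diag = [5] → torsion [5]

Answer: M ≅ ℤ^1 ⊕ ℤ/5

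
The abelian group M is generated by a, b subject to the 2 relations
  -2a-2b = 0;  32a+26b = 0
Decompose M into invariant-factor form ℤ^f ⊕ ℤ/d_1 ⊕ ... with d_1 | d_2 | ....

Answer: M ≅ ℤ/2 ⊕ ℤ/6

Derivation:
rank_ℚ(R)=2; free=2−2=0
SNF(R) diag = [2, 6] → torsion [2, 6]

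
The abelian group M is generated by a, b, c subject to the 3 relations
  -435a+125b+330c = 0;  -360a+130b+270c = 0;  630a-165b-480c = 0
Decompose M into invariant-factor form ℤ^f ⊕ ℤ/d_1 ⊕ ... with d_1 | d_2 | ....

Answer: M ≅ ℤ/5 ⊕ ℤ/15 ⊕ ℤ/30

Derivation:
rank_ℚ(R)=3; free=3−3=0
SNF(R) diag = [5, 15, 30] → torsion [5, 15, 30]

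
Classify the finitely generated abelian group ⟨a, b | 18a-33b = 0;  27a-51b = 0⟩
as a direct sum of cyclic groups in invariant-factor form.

rank_ℚ(R)=2; free=2−2=0
SNF(R) diag = [3, 9] → torsion [3, 9]

Answer: M ≅ ℤ/3 ⊕ ℤ/9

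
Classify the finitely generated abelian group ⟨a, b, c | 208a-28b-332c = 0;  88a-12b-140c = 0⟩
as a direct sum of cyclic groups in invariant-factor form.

Answer: M ≅ ℤ^1 ⊕ ℤ/4 ⊕ ℤ/8

Derivation:
rank_ℚ(R)=2; free=3−2=1
SNF(R) diag = [4, 8] → torsion [4, 8]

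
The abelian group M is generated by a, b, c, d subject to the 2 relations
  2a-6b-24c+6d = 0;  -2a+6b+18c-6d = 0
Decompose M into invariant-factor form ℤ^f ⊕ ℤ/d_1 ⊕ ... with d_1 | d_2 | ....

rank_ℚ(R)=2; free=4−2=2
SNF(R) diag = [2, 6] → torsion [2, 6]

Answer: M ≅ ℤ^2 ⊕ ℤ/2 ⊕ ℤ/6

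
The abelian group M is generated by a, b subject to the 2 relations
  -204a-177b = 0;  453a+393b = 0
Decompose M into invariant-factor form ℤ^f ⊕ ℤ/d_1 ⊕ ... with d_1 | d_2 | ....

rank_ℚ(R)=2; free=2−2=0
SNF(R) diag = [3, 3] → torsion [3, 3]

Answer: M ≅ ℤ/3 ⊕ ℤ/3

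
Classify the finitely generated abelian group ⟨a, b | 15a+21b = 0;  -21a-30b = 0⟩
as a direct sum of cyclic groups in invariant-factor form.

Answer: M ≅ ℤ/3 ⊕ ℤ/3

Derivation:
rank_ℚ(R)=2; free=2−2=0
SNF(R) diag = [3, 3] → torsion [3, 3]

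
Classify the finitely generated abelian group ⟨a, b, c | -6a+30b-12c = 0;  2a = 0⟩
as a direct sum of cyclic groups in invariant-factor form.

rank_ℚ(R)=2; free=3−2=1
SNF(R) diag = [2, 6] → torsion [2, 6]

Answer: M ≅ ℤ^1 ⊕ ℤ/2 ⊕ ℤ/6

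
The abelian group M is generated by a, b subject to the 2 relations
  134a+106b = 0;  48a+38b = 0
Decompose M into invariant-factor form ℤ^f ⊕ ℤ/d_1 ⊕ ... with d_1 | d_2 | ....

rank_ℚ(R)=2; free=2−2=0
SNF(R) diag = [2, 2] → torsion [2, 2]

Answer: M ≅ ℤ/2 ⊕ ℤ/2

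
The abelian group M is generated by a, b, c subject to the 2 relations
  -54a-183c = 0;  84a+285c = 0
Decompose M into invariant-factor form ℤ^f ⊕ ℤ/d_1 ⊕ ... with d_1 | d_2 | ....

rank_ℚ(R)=2; free=3−2=1
SNF(R) diag = [3, 6] → torsion [3, 6]

Answer: M ≅ ℤ^1 ⊕ ℤ/3 ⊕ ℤ/6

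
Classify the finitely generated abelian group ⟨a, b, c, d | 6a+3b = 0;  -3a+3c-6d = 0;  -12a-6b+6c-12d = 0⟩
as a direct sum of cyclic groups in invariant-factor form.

rank_ℚ(R)=3; free=4−3=1
SNF(R) diag = [3, 3, 6] → torsion [3, 3, 6]

Answer: M ≅ ℤ^1 ⊕ ℤ/3 ⊕ ℤ/3 ⊕ ℤ/6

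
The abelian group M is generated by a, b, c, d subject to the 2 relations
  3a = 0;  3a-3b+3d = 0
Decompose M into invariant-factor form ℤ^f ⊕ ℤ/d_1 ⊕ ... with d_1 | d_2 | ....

rank_ℚ(R)=2; free=4−2=2
SNF(R) diag = [3, 3] → torsion [3, 3]

Answer: M ≅ ℤ^2 ⊕ ℤ/3 ⊕ ℤ/3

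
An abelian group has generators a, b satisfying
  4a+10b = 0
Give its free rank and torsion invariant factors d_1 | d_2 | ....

Answer: M ≅ ℤ^1 ⊕ ℤ/2

Derivation:
rank_ℚ(R)=1; free=2−1=1
SNF(R) diag = [2] → torsion [2]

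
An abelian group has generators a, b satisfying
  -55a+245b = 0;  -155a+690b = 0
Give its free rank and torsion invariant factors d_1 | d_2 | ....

rank_ℚ(R)=2; free=2−2=0
SNF(R) diag = [5, 5] → torsion [5, 5]

Answer: M ≅ ℤ/5 ⊕ ℤ/5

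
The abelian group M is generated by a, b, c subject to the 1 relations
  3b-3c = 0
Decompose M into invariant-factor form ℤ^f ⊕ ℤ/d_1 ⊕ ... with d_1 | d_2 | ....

Answer: M ≅ ℤ^2 ⊕ ℤ/3

Derivation:
rank_ℚ(R)=1; free=3−1=2
SNF(R) diag = [3] → torsion [3]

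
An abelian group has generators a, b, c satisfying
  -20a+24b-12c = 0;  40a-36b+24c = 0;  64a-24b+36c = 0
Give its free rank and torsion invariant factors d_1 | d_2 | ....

Answer: M ≅ ℤ/4 ⊕ ℤ/12 ⊕ ℤ/12

Derivation:
rank_ℚ(R)=3; free=3−3=0
SNF(R) diag = [4, 12, 12] → torsion [4, 12, 12]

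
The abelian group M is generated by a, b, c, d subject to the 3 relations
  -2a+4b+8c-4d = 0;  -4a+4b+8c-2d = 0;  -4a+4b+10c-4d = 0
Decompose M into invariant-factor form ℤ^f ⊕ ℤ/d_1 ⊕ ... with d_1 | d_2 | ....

Answer: M ≅ ℤ^1 ⊕ ℤ/2 ⊕ ℤ/2 ⊕ ℤ/2

Derivation:
rank_ℚ(R)=3; free=4−3=1
SNF(R) diag = [2, 2, 2] → torsion [2, 2, 2]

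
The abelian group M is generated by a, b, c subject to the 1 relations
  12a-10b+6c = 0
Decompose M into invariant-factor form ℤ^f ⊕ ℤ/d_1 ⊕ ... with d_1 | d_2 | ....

rank_ℚ(R)=1; free=3−1=2
SNF(R) diag = [2] → torsion [2]

Answer: M ≅ ℤ^2 ⊕ ℤ/2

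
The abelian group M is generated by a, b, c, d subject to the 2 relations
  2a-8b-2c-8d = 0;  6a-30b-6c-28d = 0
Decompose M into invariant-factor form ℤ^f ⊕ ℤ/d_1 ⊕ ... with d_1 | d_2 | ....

rank_ℚ(R)=2; free=4−2=2
SNF(R) diag = [2, 2] → torsion [2, 2]

Answer: M ≅ ℤ^2 ⊕ ℤ/2 ⊕ ℤ/2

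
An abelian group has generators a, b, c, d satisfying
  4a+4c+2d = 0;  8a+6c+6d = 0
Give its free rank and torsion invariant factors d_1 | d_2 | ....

Answer: M ≅ ℤ^2 ⊕ ℤ/2 ⊕ ℤ/2

Derivation:
rank_ℚ(R)=2; free=4−2=2
SNF(R) diag = [2, 2] → torsion [2, 2]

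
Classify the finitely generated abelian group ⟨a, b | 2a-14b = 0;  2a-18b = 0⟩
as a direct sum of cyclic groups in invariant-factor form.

rank_ℚ(R)=2; free=2−2=0
SNF(R) diag = [2, 4] → torsion [2, 4]

Answer: M ≅ ℤ/2 ⊕ ℤ/4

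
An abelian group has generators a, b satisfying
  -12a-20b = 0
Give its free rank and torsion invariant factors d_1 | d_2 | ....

rank_ℚ(R)=1; free=2−1=1
SNF(R) diag = [4] → torsion [4]

Answer: M ≅ ℤ^1 ⊕ ℤ/4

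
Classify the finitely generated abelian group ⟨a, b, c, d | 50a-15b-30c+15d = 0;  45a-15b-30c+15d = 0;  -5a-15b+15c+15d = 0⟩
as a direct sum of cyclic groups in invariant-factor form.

rank_ℚ(R)=3; free=4−3=1
SNF(R) diag = [5, 15, 45] → torsion [5, 15, 45]

Answer: M ≅ ℤ^1 ⊕ ℤ/5 ⊕ ℤ/15 ⊕ ℤ/45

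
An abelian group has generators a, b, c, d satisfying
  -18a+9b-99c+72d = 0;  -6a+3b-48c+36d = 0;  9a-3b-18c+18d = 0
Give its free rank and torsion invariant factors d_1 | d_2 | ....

rank_ℚ(R)=3; free=4−3=1
SNF(R) diag = [3, 3, 9] → torsion [3, 3, 9]

Answer: M ≅ ℤ^1 ⊕ ℤ/3 ⊕ ℤ/3 ⊕ ℤ/9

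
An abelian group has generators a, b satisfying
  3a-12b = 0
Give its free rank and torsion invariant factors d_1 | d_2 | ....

Answer: M ≅ ℤ^1 ⊕ ℤ/3

Derivation:
rank_ℚ(R)=1; free=2−1=1
SNF(R) diag = [3] → torsion [3]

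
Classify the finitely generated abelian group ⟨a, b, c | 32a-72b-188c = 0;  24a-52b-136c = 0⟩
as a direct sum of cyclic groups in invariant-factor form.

rank_ℚ(R)=2; free=3−2=1
SNF(R) diag = [4, 4] → torsion [4, 4]

Answer: M ≅ ℤ^1 ⊕ ℤ/4 ⊕ ℤ/4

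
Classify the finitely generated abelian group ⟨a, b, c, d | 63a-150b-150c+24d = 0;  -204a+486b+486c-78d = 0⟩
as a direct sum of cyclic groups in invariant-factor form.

Answer: M ≅ ℤ^2 ⊕ ℤ/3 ⊕ ℤ/6

Derivation:
rank_ℚ(R)=2; free=4−2=2
SNF(R) diag = [3, 6] → torsion [3, 6]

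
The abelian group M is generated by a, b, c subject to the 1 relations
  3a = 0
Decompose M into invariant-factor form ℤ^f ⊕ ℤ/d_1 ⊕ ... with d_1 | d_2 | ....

Answer: M ≅ ℤ^2 ⊕ ℤ/3

Derivation:
rank_ℚ(R)=1; free=3−1=2
SNF(R) diag = [3] → torsion [3]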